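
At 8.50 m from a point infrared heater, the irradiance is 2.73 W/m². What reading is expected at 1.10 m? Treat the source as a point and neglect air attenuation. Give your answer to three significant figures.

Since intensity falls as 1/r², the rate at 1.10 m is
2.73 × (8.50/1.10)² = 2.73 × 59.71 = 163.0 W/m².

163 W/m²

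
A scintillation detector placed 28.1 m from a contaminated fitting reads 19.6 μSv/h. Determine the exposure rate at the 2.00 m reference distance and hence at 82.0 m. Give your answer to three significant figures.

Using I₁d₁² = I₂d₂²,
At 2.00 m: (28.1/2.00)² = 197.4, so 19.6 × 197.4 = 3869 μSv/h
At 82.0 m: (2.00/82.0)² = 0.0005949, so 3869 × 0.0005949 = 2.302 μSv/h.

3870 μSv/h; 2.30 μSv/h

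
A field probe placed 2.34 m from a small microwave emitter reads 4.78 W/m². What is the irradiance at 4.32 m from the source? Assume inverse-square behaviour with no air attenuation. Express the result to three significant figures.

Since intensity falls as 1/r², scaling from 2.34 m to 4.32 m:
(2.34/4.32)² = 0.2934, so 4.78 × 0.2934 = 1.402 W/m².

1.40 W/m²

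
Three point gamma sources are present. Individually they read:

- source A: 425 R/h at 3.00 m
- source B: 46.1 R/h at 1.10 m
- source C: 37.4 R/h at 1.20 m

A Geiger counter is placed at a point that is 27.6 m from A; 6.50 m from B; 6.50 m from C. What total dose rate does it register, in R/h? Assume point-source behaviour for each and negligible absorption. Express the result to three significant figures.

7.62 R/h

By superposition, sum each source's inverse-square contribution:
A: 425 × (3.00/27.6)² = 5.021 R/h
B: 46.1 × (1.10/6.50)² = 1.320 R/h
C: 37.4 × (1.20/6.50)² = 1.275 R/h
Total = 5.021 + 1.320 + 1.275 = 7.616 R/h.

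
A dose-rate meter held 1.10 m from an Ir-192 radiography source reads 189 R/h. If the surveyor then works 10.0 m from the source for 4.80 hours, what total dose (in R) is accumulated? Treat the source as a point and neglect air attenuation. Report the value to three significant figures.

Using I₁d₁² = I₂d₂², rate at 10.0 m:
(1.10/10.0)² = 0.01210, so 189 × 0.01210 = 2.287 R/h.
Dose = rate × time = 2.287 R/h × 4.800 h = 10.98 R.

11.0 R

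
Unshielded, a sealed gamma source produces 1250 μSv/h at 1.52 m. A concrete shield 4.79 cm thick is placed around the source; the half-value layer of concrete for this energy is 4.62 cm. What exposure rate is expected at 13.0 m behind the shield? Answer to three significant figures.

Distance alone: 1250 × (1.52/13.0)² = 1250 × 0.01367 = 17.09 μSv/h.
Shield: 4.79/4.62 = 1.037 half-value layers → attenuation 2^(−1.037) = 0.4873.
Combined: 17.09 × 0.4873 = 8.328 μSv/h.

8.33 μSv/h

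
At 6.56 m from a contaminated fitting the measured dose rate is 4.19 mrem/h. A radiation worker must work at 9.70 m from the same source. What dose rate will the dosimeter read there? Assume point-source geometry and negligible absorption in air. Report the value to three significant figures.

1.92 mrem/h

Intensity scales as (d₁/d₂)², so scaling from 6.56 m to 9.70 m:
4.19 × (6.56/9.70)² = 4.19 × 0.4574 = 1.917 mrem/h.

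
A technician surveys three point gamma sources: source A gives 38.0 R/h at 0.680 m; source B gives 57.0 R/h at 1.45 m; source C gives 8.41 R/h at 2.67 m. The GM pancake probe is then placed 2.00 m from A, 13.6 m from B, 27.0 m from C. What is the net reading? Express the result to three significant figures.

5.12 R/h

Each source contributes Iᵢ·(dᵢ/rᵢ)²; contributions add.
A: 38.0 × (0.680/2.00)² = 4.393 R/h
B: 57.0 × (1.45/13.6)² = 0.6479 R/h
C: 8.41 × (2.67/27.0)² = 0.08224 R/h
Total = 4.393 + 0.6479 + 0.08224 = 5.123 R/h.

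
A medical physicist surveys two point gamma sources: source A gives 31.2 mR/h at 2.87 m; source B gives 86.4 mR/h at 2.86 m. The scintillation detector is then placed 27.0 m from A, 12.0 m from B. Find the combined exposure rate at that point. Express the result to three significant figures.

5.26 mR/h

Each source contributes Iᵢ·(dᵢ/rᵢ)²; contributions add.
A: 31.2 × (2.87/27.0)² = 0.3525 mR/h
B: 86.4 × (2.86/12.0)² = 4.908 mR/h
Total = 0.3525 + 4.908 = 5.261 mR/h.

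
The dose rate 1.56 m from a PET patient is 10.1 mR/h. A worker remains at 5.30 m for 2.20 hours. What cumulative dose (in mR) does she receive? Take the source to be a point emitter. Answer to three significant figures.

Since intensity falls as 1/r², rate at 5.30 m:
10.1 × (1.56/5.30)² = 10.1 × 0.08664 = 0.8751 mR/h.
Dose = rate × time = 0.8751 mR/h × 2.200 h = 1.925 mR.

1.93 mR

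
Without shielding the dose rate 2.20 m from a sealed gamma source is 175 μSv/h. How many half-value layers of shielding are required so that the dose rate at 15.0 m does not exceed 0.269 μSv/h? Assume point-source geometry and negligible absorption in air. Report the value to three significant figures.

3.81 half-value layers

At 15.0 m, distance alone gives 175 × (2.20/15.0)² = 175 × 0.02151 = 3.764 μSv/h.
Further attenuation needed: 3.764/0.269 = 13.99.
n = log₂(13.99) = 3.806 half-value layers.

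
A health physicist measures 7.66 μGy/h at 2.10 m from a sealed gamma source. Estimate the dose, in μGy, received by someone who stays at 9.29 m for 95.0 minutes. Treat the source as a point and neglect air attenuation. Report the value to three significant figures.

0.620 μGy

By the inverse-square law, rate at 9.29 m:
(2.10/9.29)² = 0.05110, so 7.66 × 0.05110 = 0.3914 μGy/h.
Dose = rate × time = 0.3914 μGy/h × 1.583 h = 0.6196 μGy.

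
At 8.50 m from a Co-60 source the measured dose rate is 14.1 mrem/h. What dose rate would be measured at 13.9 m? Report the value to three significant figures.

Using I₁d₁² = I₂d₂², scaling from 8.50 m to 13.9 m:
14.1 × (8.50/13.9)² = 14.1 × 0.3739 = 5.272 mrem/h.

5.27 mrem/h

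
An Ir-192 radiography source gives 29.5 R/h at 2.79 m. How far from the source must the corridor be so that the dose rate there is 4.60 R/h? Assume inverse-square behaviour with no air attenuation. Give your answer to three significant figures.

By the inverse-square law, d₂ = d₁·√(I₁/I₂).
I₁/I₂ = 29.5/4.60 = 6.413, so d₂ = 2.79 × √6.413 = 7.065 m.

7.07 m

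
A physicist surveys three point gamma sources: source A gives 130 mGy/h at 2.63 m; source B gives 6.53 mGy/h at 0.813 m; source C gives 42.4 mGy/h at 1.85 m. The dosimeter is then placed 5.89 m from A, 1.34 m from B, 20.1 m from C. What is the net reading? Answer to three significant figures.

Each source contributes Iᵢ·(dᵢ/rᵢ)²; contributions add.
A: 130 × (2.63/5.89)² = 25.92 mGy/h
B: 6.53 × (0.813/1.34)² = 2.404 mGy/h
C: 42.4 × (1.85/20.1)² = 0.3592 mGy/h
Total = 25.92 + 2.404 + 0.3592 = 28.68 mGy/h.

28.7 mGy/h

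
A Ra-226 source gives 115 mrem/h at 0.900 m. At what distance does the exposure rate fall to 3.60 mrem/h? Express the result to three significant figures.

5.09 m

By the inverse-square law, d₂ = d₁·√(I₁/I₂).
I₁/I₂ = 115/3.60 = 31.94, so d₂ = 0.900 × √31.94 = 5.086 m.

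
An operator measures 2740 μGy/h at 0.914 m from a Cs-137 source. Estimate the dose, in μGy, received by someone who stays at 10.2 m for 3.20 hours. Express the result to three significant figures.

By the inverse-square law, rate at 10.2 m:
(0.914/10.2)² = 0.008030, so 2740 × 0.008030 = 22.00 μGy/h.
Dose = rate × time = 22.00 μGy/h × 3.200 h = 70.40 μGy.

70.4 μGy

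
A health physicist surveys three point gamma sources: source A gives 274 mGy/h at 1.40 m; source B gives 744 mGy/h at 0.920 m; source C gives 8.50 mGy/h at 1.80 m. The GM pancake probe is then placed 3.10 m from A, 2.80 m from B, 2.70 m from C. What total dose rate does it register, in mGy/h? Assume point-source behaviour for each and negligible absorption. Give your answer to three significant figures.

140 mGy/h

By superposition, sum each source's inverse-square contribution:
A: 274 × (1.40/3.10)² = 55.88 mGy/h
B: 744 × (0.920/2.80)² = 80.32 mGy/h
C: 8.50 × (1.80/2.70)² = 3.778 mGy/h
Total = 55.88 + 80.32 + 3.778 = 140.0 mGy/h.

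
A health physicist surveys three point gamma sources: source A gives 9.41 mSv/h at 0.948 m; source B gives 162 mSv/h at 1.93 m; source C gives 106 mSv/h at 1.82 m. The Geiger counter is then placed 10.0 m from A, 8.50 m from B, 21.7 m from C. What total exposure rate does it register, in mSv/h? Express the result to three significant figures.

9.18 mSv/h

Each source contributes Iᵢ·(dᵢ/rᵢ)²; contributions add.
A: 9.41 × (0.948/10.0)² = 0.08457 mSv/h
B: 162 × (1.93/8.50)² = 8.352 mSv/h
C: 106 × (1.82/21.7)² = 0.7456 mSv/h
Total = 0.08457 + 8.352 + 0.7456 = 9.182 mSv/h.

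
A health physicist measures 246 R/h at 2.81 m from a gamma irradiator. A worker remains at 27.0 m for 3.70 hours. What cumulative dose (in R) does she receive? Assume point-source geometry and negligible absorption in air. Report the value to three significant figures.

9.86 R

Applying the 1/r² law, rate at 27.0 m:
(2.81/27.0)² = 0.01083, so 246 × 0.01083 = 2.664 R/h.
Dose = rate × time = 2.664 R/h × 3.700 h = 9.857 R.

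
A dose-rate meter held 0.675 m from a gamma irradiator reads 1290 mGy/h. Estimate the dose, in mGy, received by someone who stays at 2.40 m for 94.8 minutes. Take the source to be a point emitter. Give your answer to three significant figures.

Applying the 1/r² law, rate at 2.40 m:
1290 × (0.675/2.40)² = 1290 × 0.07910 = 102.0 mGy/h.
Dose = rate × time = 102.0 mGy/h × 1.580 h = 161.2 mGy.

161 mGy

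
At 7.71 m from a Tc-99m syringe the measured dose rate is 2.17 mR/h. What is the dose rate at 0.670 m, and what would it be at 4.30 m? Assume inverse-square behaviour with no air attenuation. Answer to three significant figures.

Intensity scales as (d₁/d₂)², so
At 0.670 m: 2.17 × (7.71/0.670)² = 2.17 × 132.4 = 287.3 mR/h
At 4.30 m: 287.3 × (0.670/4.30)² = 287.3 × 0.02428 = 6.976 mR/h.

287 mR/h; 6.98 mR/h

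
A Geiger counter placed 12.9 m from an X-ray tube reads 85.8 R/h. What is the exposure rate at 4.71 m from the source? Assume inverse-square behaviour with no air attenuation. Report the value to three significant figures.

By the inverse-square law, scaling from 12.9 m to 4.71 m:
85.8 × (12.9/4.71)² = 85.8 × 7.501 = 643.6 R/h.

644 R/h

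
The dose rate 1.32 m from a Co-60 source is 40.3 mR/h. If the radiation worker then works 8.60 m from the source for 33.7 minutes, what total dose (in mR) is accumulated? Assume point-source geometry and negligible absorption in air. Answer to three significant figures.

By the inverse-square law, rate at 8.60 m:
(1.32/8.60)² = 0.02356, so 40.3 × 0.02356 = 0.9495 mR/h.
Dose = rate × time = 0.9495 mR/h × 0.5617 h = 0.5333 mR.

0.533 mR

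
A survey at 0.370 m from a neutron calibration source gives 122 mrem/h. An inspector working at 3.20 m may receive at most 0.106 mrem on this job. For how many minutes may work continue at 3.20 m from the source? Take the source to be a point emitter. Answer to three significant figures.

By the inverse-square law, rate at 3.20 m:
122 × (0.370/3.20)² = 122 × 0.01337 = 1.631 mrem/h.
Stay time = 0.106 mrem ÷ 1.631 mrem/h = 0.06499 h = 3.899 min.

3.90 min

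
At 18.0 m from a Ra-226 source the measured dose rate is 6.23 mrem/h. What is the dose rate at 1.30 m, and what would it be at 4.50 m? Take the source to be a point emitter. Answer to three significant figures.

1190 mrem/h; 99.7 mrem/h

By the inverse-square law,
At 1.30 m: (18.0/1.30)² = 191.7, so 6.23 × 191.7 = 1194 mrem/h
At 4.50 m: (1.30/4.50)² = 0.08346, so 1194 × 0.08346 = 99.65 mrem/h.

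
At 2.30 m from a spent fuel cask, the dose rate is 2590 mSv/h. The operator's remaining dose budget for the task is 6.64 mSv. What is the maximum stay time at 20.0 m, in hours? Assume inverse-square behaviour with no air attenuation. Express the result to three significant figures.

By the inverse-square law, rate at 20.0 m:
2590 × (2.30/20.0)² = 2590 × 0.01322 = 34.24 mSv/h.
Stay time = 6.64 mSv ÷ 34.24 mSv/h = 0.1939 h.

0.194 h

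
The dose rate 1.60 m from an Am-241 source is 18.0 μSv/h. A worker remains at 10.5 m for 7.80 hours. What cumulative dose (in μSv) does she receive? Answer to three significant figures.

3.26 μSv

Since intensity falls as 1/r², rate at 10.5 m:
(1.60/10.5)² = 0.02322, so 18.0 × 0.02322 = 0.4180 μSv/h.
Dose = rate × time = 0.4180 μSv/h × 7.800 h = 3.260 μSv.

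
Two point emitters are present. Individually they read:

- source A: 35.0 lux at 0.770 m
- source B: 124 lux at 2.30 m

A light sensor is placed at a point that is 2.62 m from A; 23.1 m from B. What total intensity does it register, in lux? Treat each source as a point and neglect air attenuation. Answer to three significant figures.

4.25 lux

By superposition, sum each source's inverse-square contribution:
A: 35.0 × (0.770/2.62)² = 3.023 lux
B: 124 × (2.30/23.1)² = 1.229 lux
Total = 3.023 + 1.229 = 4.252 lux.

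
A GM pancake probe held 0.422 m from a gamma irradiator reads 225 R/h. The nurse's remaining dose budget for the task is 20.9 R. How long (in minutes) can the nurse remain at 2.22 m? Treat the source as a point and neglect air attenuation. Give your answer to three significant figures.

Using I₁d₁² = I₂d₂², rate at 2.22 m:
(0.422/2.22)² = 0.03613, so 225 × 0.03613 = 8.129 R/h.
Stay time = 20.9 R ÷ 8.129 R/h = 2.571 h = 154.3 min.

154 min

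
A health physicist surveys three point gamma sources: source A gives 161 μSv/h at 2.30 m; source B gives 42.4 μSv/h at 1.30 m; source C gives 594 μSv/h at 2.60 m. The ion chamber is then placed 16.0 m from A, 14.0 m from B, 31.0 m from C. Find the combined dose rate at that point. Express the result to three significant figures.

By superposition, sum each source's inverse-square contribution:
A: 161 × (2.30/16.0)² = 3.327 μSv/h
B: 42.4 × (1.30/14.0)² = 0.3656 μSv/h
C: 594 × (2.60/31.0)² = 4.178 μSv/h
Total = 3.327 + 0.3656 + 4.178 = 7.871 μSv/h.

7.87 μSv/h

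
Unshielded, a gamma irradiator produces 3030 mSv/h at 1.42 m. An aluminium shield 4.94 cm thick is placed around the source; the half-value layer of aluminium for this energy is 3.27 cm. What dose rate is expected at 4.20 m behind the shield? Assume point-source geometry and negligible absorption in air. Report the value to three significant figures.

122 mSv/h

Distance alone: 3030 × (1.42/4.20)² = 3030 × 0.1143 = 346.3 mSv/h.
Shield: 4.94/3.27 = 1.511 half-value layers → attenuation 2^(−1.511) = 0.3509.
Combined: 346.3 × 0.3509 = 121.5 mSv/h.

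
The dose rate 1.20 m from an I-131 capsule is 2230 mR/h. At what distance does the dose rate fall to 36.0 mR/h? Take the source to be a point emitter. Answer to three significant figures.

9.44 m

Applying the 1/r² law, d₂ = d₁·√(I₁/I₂).
I₁/I₂ = 2230/36.0 = 61.94, so d₂ = 1.20 × √61.94 = 9.444 m.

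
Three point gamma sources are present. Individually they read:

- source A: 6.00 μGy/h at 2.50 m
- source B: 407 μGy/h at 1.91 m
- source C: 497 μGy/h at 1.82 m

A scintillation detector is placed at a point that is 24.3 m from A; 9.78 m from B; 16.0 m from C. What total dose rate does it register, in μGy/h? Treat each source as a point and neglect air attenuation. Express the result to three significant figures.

22.0 μGy/h

By superposition, sum each source's inverse-square contribution:
A: 6.00 × (2.50/24.3)² = 0.06351 μGy/h
B: 407 × (1.91/9.78)² = 15.52 μGy/h
C: 497 × (1.82/16.0)² = 6.431 μGy/h
Total = 0.06351 + 15.52 + 6.431 = 22.01 μGy/h.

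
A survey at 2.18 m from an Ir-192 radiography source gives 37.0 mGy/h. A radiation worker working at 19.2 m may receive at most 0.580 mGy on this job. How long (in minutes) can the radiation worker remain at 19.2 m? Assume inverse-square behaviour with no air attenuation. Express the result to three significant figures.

73.0 min

Using I₁d₁² = I₂d₂², rate at 19.2 m:
37.0 × (2.18/19.2)² = 37.0 × 0.01289 = 0.4769 mGy/h.
Stay time = 0.580 mGy ÷ 0.4769 mGy/h = 1.216 h = 72.96 min.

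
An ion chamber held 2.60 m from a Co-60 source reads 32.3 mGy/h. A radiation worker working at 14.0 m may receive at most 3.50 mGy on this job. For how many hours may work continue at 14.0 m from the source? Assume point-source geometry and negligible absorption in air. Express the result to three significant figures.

3.14 h

Since intensity falls as 1/r², rate at 14.0 m:
32.3 × (2.60/14.0)² = 32.3 × 0.03449 = 1.114 mGy/h.
Stay time = 3.50 mGy ÷ 1.114 mGy/h = 3.142 h.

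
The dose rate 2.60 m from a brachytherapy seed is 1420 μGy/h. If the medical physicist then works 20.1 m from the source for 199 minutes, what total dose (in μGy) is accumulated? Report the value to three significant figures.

By the inverse-square law, rate at 20.1 m:
(2.60/20.1)² = 0.01673, so 1420 × 0.01673 = 23.76 μGy/h.
Dose = rate × time = 23.76 μGy/h × 3.317 h = 78.81 μGy.

78.8 μGy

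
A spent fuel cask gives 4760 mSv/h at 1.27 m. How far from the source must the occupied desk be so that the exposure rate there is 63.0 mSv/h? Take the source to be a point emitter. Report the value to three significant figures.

Using I₁d₁² = I₂d₂², d₂ = d₁·√(I₁/I₂).
I₁/I₂ = 4760/63.0 = 75.56, so d₂ = 1.27 × √75.56 = 11.04 m.

11.0 m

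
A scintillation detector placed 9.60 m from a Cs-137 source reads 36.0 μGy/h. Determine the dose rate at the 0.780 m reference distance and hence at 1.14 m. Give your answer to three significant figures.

Applying the 1/r² law,
At 0.780 m: 36.0 × (9.60/0.780)² = 36.0 × 151.5 = 5454 μGy/h
At 1.14 m: 5454 × (0.780/1.14)² = 5454 × 0.4681 = 2553 μGy/h.

5450 μGy/h; 2550 μGy/h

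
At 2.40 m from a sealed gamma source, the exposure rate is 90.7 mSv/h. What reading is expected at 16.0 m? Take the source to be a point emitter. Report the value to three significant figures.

Since intensity falls as 1/r², the rate at 16.0 m is
(2.40/16.0)² = 0.02250, so 90.7 × 0.02250 = 2.041 mSv/h.

2.04 mSv/h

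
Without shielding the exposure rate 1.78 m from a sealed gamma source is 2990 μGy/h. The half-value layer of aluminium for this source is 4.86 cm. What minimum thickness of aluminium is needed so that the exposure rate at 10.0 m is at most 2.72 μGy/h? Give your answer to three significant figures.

24.9 cm

At 10.0 m, distance alone gives (1.78/10.0)² = 0.03168, so 2990 × 0.03168 = 94.72 μGy/h.
Further attenuation needed: 94.72/2.72 = 34.82.
n = log₂(34.82) = 5.122 half-value layers.
Thickness = 5.122 × 4.86 cm = 24.89 cm.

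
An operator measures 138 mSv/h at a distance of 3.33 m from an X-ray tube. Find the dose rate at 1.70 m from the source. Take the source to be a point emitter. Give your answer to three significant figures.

530 mSv/h

Using I₁d₁² = I₂d₂², the rate at 1.70 m is
138 × (3.33/1.70)² = 138 × 3.837 = 529.5 mSv/h.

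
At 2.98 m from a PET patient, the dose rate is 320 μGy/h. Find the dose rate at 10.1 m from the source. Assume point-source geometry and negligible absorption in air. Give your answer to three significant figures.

Applying the 1/r² law, the rate at 10.1 m is
(2.98/10.1)² = 0.08705, so 320 × 0.08705 = 27.86 μGy/h.

27.9 μGy/h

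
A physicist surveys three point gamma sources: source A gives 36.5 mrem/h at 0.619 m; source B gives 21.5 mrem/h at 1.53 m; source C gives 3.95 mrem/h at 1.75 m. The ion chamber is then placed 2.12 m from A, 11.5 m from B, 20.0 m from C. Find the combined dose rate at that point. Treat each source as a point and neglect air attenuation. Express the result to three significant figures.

By superposition, sum each source's inverse-square contribution:
A: 36.5 × (0.619/2.12)² = 3.112 mrem/h
B: 21.5 × (1.53/11.5)² = 0.3806 mrem/h
C: 3.95 × (1.75/20.0)² = 0.03024 mrem/h
Total = 3.112 + 0.3806 + 0.03024 = 3.523 mrem/h.

3.52 mrem/h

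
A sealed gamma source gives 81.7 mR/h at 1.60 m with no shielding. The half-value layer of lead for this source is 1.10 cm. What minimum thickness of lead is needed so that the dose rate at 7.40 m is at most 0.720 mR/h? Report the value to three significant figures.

At 7.40 m, distance alone gives (1.60/7.40)² = 0.04675, so 81.7 × 0.04675 = 3.819 mR/h.
Further attenuation needed: 3.819/0.720 = 5.304.
n = log₂(5.304) = 2.407 half-value layers.
Thickness = 2.407 × 1.10 cm = 2.648 cm.

2.65 cm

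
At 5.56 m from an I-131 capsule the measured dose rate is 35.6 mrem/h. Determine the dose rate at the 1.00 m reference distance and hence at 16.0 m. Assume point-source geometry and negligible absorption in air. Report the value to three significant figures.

1100 mrem/h; 4.30 mrem/h

By the inverse-square law,
At 1.00 m: (5.56/1.00)² = 30.91, so 35.6 × 30.91 = 1100 mrem/h
At 16.0 m: (1.00/16.0)² = 0.003906, so 1100 × 0.003906 = 4.297 mrem/h.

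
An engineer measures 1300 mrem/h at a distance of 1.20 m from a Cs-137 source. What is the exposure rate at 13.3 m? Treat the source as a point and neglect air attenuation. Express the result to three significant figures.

Since intensity falls as 1/r², the rate at 13.3 m is
(1.20/13.3)² = 0.008141, so 1300 × 0.008141 = 10.58 mrem/h.

10.6 mrem/h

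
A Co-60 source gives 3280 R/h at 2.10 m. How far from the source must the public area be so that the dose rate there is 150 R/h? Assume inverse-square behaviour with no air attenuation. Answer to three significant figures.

Applying the 1/r² law, d₂ = d₁·√(I₁/I₂).
I₁/I₂ = 3280/150 = 21.87, so d₂ = 2.10 × √21.87 = 9.821 m.

9.82 m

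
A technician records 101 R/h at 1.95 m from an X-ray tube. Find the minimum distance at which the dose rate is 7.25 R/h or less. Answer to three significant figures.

7.28 m

By the inverse-square law, d₂ = d₁·√(I₁/I₂).
I₁/I₂ = 101/7.25 = 13.93, so d₂ = 1.95 × √13.93 = 7.278 m.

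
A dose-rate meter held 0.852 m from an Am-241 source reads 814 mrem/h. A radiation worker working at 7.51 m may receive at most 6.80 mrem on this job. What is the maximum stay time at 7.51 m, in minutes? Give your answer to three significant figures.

Since intensity falls as 1/r², rate at 7.51 m:
814 × (0.852/7.51)² = 814 × 0.01287 = 10.48 mrem/h.
Stay time = 6.80 mrem ÷ 10.48 mrem/h = 0.6489 h = 38.93 min.

38.9 min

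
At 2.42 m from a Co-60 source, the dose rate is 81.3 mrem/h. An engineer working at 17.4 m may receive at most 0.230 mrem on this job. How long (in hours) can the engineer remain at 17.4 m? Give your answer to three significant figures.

Applying the 1/r² law, rate at 17.4 m:
(2.42/17.4)² = 0.01934, so 81.3 × 0.01934 = 1.572 mrem/h.
Stay time = 0.230 mrem ÷ 1.572 mrem/h = 0.1463 h.

0.146 h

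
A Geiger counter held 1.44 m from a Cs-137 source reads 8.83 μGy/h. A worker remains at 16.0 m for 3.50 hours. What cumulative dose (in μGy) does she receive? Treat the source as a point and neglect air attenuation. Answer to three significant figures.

0.250 μGy

Using I₁d₁² = I₂d₂², rate at 16.0 m:
(1.44/16.0)² = 0.008100, so 8.83 × 0.008100 = 0.07152 μGy/h.
Dose = rate × time = 0.07152 μGy/h × 3.500 h = 0.2503 μGy.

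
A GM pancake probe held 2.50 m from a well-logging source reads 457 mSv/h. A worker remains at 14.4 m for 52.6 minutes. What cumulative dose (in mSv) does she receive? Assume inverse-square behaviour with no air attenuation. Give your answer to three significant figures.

12.1 mSv

Intensity scales as (d₁/d₂)², so rate at 14.4 m:
(2.50/14.4)² = 0.03014, so 457 × 0.03014 = 13.77 mSv/h.
Dose = rate × time = 13.77 mSv/h × 0.8767 h = 12.07 mSv.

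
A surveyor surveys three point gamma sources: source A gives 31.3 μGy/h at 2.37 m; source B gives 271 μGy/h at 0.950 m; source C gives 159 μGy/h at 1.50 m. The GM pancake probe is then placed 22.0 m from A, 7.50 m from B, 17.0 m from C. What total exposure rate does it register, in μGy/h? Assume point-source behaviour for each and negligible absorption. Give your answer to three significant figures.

5.95 μGy/h

Each source contributes Iᵢ·(dᵢ/rᵢ)²; contributions add.
A: 31.3 × (2.37/22.0)² = 0.3632 μGy/h
B: 271 × (0.950/7.50)² = 4.348 μGy/h
C: 159 × (1.50/17.0)² = 1.238 μGy/h
Total = 0.3632 + 4.348 + 1.238 = 5.949 μGy/h.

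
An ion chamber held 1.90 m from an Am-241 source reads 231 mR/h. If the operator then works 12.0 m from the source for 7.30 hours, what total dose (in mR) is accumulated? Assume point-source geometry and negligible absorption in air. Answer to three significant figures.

42.3 mR

By the inverse-square law, rate at 12.0 m:
(1.90/12.0)² = 0.02507, so 231 × 0.02507 = 5.791 mR/h.
Dose = rate × time = 5.791 mR/h × 7.300 h = 42.27 mR.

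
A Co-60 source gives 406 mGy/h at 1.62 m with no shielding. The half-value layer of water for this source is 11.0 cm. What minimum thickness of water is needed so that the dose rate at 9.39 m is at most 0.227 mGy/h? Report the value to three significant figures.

63.1 cm

At 9.39 m, distance alone gives (1.62/9.39)² = 0.02976, so 406 × 0.02976 = 12.08 mGy/h.
Further attenuation needed: 12.08/0.227 = 53.22.
n = log₂(53.22) = 5.734 half-value layers.
Thickness = 5.734 × 11.0 cm = 63.07 cm.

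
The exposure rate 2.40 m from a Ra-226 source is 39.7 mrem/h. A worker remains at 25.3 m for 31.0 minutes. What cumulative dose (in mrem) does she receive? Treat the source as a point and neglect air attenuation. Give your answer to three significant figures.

Applying the 1/r² law, rate at 25.3 m:
39.7 × (2.40/25.3)² = 39.7 × 0.008999 = 0.3573 mrem/h.
Dose = rate × time = 0.3573 mrem/h × 0.5167 h = 0.1846 mrem.

0.185 mrem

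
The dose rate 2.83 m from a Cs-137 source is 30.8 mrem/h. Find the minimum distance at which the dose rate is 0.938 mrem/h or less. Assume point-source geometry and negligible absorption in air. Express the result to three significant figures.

16.2 m

Since intensity falls as 1/r², d₂ = d₁·√(I₁/I₂).
I₁/I₂ = 30.8/0.938 = 32.84, so d₂ = 2.83 × √32.84 = 16.22 m.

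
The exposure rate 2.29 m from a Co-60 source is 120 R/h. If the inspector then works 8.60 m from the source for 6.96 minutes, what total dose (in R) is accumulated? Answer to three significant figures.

0.987 R

By the inverse-square law, rate at 8.60 m:
120 × (2.29/8.60)² = 120 × 0.07090 = 8.508 R/h.
Dose = rate × time = 8.508 R/h × 0.1160 h = 0.9869 R.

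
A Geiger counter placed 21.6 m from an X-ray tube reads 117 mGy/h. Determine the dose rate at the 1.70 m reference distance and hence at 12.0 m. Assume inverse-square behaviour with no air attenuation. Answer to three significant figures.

Intensity scales as (d₁/d₂)², so
At 1.70 m: 117 × (21.6/1.70)² = 117 × 161.4 = 18880 mGy/h
At 12.0 m: 18880 × (1.70/12.0)² = 18880 × 0.02007 = 378.9 mGy/h.

18900 mGy/h; 379 mGy/h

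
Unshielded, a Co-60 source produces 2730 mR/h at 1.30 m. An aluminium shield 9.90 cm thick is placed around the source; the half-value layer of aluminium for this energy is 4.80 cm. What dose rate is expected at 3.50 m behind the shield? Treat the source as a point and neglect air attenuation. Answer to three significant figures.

Distance alone: (1.30/3.50)² = 0.1380, so 2730 × 0.1380 = 376.7 mR/h.
Shield: 9.90/4.80 = 2.062 half-value layers → attenuation 2^(−2.062) = 0.2395.
Combined: 376.7 × 0.2395 = 90.22 mR/h.

90.2 mR/h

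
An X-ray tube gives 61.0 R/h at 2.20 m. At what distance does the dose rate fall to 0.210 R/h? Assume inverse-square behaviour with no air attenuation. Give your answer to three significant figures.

Applying the 1/r² law, d₂ = d₁·√(I₁/I₂).
I₁/I₂ = 61.0/0.210 = 290.5, so d₂ = 2.20 × √290.5 = 37.50 m.

37.5 m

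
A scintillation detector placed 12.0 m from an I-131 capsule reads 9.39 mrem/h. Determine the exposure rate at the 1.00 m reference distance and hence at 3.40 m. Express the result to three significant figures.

1350 mrem/h; 117 mrem/h

Since intensity falls as 1/r²,
At 1.00 m: 9.39 × (12.0/1.00)² = 9.39 × 144.0 = 1352 mrem/h
At 3.40 m: 1352 × (1.00/3.40)² = 1352 × 0.08651 = 117.0 mrem/h.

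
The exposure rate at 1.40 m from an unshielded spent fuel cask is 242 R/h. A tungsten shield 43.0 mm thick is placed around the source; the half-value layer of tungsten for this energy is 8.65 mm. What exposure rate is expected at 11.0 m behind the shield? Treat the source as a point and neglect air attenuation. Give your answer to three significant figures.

Distance alone: (1.40/11.0)² = 0.01620, so 242 × 0.01620 = 3.920 R/h.
Shield: 43.0/8.65 = 4.971 half-value layers → attenuation 2^(−4.971) = 0.03188.
Combined: 3.920 × 0.03188 = 0.1250 R/h.

0.125 R/h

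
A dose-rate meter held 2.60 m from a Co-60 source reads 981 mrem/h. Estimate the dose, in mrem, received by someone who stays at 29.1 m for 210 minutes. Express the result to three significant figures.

27.4 mrem

By the inverse-square law, rate at 29.1 m:
(2.60/29.1)² = 0.007983, so 981 × 0.007983 = 7.831 mrem/h.
Dose = rate × time = 7.831 mrem/h × 3.500 h = 27.41 mrem.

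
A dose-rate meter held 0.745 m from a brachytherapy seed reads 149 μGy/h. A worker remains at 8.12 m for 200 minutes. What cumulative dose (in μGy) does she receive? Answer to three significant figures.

4.18 μGy

By the inverse-square law, rate at 8.12 m:
(0.745/8.12)² = 0.008418, so 149 × 0.008418 = 1.254 μGy/h.
Dose = rate × time = 1.254 μGy/h × 3.333 h = 4.180 μGy.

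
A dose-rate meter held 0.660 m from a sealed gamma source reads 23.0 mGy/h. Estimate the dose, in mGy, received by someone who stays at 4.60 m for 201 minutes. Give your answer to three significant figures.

By the inverse-square law, rate at 4.60 m:
23.0 × (0.660/4.60)² = 23.0 × 0.02059 = 0.4736 mGy/h.
Dose = rate × time = 0.4736 mGy/h × 3.350 h = 1.587 mGy.

1.59 mGy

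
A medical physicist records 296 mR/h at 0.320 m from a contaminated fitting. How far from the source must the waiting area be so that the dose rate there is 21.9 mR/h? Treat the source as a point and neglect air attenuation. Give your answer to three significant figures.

1.18 m

Intensity scales as (d₁/d₂)², so d₂ = d₁·√(I₁/I₂).
I₁/I₂ = 296/21.9 = 13.52, so d₂ = 0.320 × √13.52 = 1.177 m.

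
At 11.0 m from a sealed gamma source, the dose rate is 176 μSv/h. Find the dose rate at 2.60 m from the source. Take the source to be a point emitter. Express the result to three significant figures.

3150 μSv/h

By the inverse-square law, the rate at 2.60 m is
(11.0/2.60)² = 17.90, so 176 × 17.90 = 3150 μSv/h.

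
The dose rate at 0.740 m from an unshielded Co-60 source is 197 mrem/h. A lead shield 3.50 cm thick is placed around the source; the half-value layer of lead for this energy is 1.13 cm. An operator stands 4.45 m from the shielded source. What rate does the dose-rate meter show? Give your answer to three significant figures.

0.637 mrem/h

Distance alone: (0.740/4.45)² = 0.02765, so 197 × 0.02765 = 5.447 mrem/h.
Shield: 3.50/1.13 = 3.097 half-value layers → attenuation 2^(−3.097) = 0.1169.
Combined: 5.447 × 0.1169 = 0.6368 mrem/h.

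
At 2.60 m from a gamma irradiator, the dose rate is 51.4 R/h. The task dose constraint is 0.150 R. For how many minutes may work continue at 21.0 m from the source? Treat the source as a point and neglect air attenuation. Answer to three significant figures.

By the inverse-square law, rate at 21.0 m:
(2.60/21.0)² = 0.01533, so 51.4 × 0.01533 = 0.7880 R/h.
Stay time = 0.150 R ÷ 0.7880 R/h = 0.1904 h = 11.42 min.

11.4 min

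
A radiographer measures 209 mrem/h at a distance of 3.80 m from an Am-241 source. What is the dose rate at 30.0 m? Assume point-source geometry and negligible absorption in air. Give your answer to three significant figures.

Intensity scales as (d₁/d₂)², so the rate at 30.0 m is
(3.80/30.0)² = 0.01604, so 209 × 0.01604 = 3.352 mrem/h.

3.35 mrem/h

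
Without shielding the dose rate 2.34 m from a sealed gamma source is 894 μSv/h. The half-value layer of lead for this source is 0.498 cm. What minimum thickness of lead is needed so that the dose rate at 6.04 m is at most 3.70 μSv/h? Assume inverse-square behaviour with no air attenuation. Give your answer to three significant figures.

2.58 cm

At 6.04 m, distance alone gives (2.34/6.04)² = 0.1501, so 894 × 0.1501 = 134.2 μSv/h.
Further attenuation needed: 134.2/3.70 = 36.27.
n = log₂(36.27) = 5.181 half-value layers.
Thickness = 5.181 × 0.498 cm = 2.580 cm.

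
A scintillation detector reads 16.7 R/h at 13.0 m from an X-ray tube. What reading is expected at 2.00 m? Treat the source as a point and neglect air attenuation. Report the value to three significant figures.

Since intensity falls as 1/r², the rate at 2.00 m is
16.7 × (13.0/2.00)² = 16.7 × 42.25 = 705.6 R/h.

706 R/h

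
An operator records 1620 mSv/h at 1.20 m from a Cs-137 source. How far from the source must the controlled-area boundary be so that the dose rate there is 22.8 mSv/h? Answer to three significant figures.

10.1 m

Using I₁d₁² = I₂d₂², d₂ = d₁·√(I₁/I₂).
I₁/I₂ = 1620/22.8 = 71.05, so d₂ = 1.20 × √71.05 = 10.11 m.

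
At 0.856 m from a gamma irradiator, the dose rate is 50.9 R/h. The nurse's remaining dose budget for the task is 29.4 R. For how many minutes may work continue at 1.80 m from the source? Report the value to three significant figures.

Using I₁d₁² = I₂d₂², rate at 1.80 m:
(0.856/1.80)² = 0.2262, so 50.9 × 0.2262 = 11.51 R/h.
Stay time = 29.4 R ÷ 11.51 R/h = 2.554 h = 153.2 min.

153 min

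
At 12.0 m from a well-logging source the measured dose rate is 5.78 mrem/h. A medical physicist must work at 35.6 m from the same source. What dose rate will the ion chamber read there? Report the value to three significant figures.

Intensity scales as (d₁/d₂)², so scaling from 12.0 m to 35.6 m:
(12.0/35.6)² = 0.1136, so 5.78 × 0.1136 = 0.6566 mrem/h.

0.657 mrem/h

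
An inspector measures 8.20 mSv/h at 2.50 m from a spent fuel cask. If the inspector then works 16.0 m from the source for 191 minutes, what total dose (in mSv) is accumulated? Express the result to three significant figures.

By the inverse-square law, rate at 16.0 m:
(2.50/16.0)² = 0.02441, so 8.20 × 0.02441 = 0.2002 mSv/h.
Dose = rate × time = 0.2002 mSv/h × 3.183 h = 0.6372 mSv.

0.637 mSv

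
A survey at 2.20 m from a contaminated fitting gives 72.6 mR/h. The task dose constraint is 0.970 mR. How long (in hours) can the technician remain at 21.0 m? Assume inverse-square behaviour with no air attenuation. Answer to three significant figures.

Since intensity falls as 1/r², rate at 21.0 m:
(2.20/21.0)² = 0.01098, so 72.6 × 0.01098 = 0.7971 mR/h.
Stay time = 0.970 mR ÷ 0.7971 mR/h = 1.217 h.

1.22 h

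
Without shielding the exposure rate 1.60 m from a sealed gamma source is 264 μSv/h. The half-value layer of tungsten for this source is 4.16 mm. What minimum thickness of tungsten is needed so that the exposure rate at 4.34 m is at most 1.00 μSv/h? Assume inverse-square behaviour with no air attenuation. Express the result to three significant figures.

21.5 mm

At 4.34 m, distance alone gives 264 × (1.60/4.34)² = 264 × 0.1359 = 35.88 μSv/h.
Further attenuation needed: 35.88/1.00 = 35.88.
n = log₂(35.88) = 5.165 half-value layers.
Thickness = 5.165 × 4.16 mm = 21.49 mm.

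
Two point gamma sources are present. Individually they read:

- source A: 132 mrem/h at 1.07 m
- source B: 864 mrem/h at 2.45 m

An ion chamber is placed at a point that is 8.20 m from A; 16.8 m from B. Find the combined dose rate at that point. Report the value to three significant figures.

20.6 mrem/h

Each source contributes Iᵢ·(dᵢ/rᵢ)²; contributions add.
A: 132 × (1.07/8.20)² = 2.248 mrem/h
B: 864 × (2.45/16.8)² = 18.38 mrem/h
Total = 2.248 + 18.38 = 20.63 mrem/h.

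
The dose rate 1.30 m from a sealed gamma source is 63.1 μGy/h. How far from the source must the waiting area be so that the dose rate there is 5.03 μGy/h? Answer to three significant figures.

4.60 m

Using I₁d₁² = I₂d₂², d₂ = d₁·√(I₁/I₂).
I₁/I₂ = 63.1/5.03 = 12.54, so d₂ = 1.30 × √12.54 = 4.604 m.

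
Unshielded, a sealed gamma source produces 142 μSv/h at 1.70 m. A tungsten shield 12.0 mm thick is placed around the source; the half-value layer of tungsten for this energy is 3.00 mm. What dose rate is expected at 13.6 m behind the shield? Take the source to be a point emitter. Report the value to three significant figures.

Distance alone: 142 × (1.70/13.6)² = 142 × 0.01562 = 2.218 μSv/h.
Shield: 12.0/3.00 = 4.000 half-value layers → attenuation 2^(−4.000) = 0.06250.
Combined: 2.218 × 0.06250 = 0.1386 μSv/h.

0.139 μSv/h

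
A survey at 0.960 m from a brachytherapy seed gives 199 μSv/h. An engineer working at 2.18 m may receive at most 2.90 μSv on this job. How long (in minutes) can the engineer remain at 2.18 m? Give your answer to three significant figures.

4.51 min

Intensity scales as (d₁/d₂)², so rate at 2.18 m:
(0.960/2.18)² = 0.1939, so 199 × 0.1939 = 38.59 μSv/h.
Stay time = 2.90 μSv ÷ 38.59 μSv/h = 0.07515 h = 4.509 min.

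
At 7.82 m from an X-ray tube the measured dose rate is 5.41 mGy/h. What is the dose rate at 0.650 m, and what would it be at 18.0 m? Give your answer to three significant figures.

783 mGy/h; 1.02 mGy/h

Intensity scales as (d₁/d₂)², so
At 0.650 m: 5.41 × (7.82/0.650)² = 5.41 × 144.7 = 782.8 mGy/h
At 18.0 m: (0.650/18.0)² = 0.001304, so 782.8 × 0.001304 = 1.021 mGy/h.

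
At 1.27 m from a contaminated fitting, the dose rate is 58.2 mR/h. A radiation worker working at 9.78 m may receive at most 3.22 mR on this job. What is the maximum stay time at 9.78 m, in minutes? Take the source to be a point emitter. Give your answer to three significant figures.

197 min

By the inverse-square law, rate at 9.78 m:
58.2 × (1.27/9.78)² = 58.2 × 0.01686 = 0.9813 mR/h.
Stay time = 3.22 mR ÷ 0.9813 mR/h = 3.281 h = 196.9 min.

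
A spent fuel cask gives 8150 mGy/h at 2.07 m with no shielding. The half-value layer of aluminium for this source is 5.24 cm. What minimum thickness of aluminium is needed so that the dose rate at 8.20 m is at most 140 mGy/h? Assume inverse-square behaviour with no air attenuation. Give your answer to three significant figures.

9.91 cm

At 8.20 m, distance alone gives 8150 × (2.07/8.20)² = 8150 × 0.06373 = 519.4 mGy/h.
Further attenuation needed: 519.4/140 = 3.710.
n = log₂(3.710) = 1.891 half-value layers.
Thickness = 1.891 × 5.24 cm = 9.909 cm.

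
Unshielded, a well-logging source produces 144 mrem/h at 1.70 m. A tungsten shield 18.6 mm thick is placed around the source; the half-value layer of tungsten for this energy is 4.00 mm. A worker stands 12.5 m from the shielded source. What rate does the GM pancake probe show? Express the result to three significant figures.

Distance alone: (1.70/12.5)² = 0.01850, so 144 × 0.01850 = 2.664 mrem/h.
Shield: 18.6/4.00 = 4.650 half-value layers → attenuation 2^(−4.650) = 0.03983.
Combined: 2.664 × 0.03983 = 0.1061 mrem/h.

0.106 mrem/h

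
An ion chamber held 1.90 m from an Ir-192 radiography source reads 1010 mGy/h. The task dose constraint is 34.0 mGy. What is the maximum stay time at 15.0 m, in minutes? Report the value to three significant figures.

Since intensity falls as 1/r², rate at 15.0 m:
1010 × (1.90/15.0)² = 1010 × 0.01604 = 16.20 mGy/h.
Stay time = 34.0 mGy ÷ 16.20 mGy/h = 2.099 h = 125.9 min.

126 min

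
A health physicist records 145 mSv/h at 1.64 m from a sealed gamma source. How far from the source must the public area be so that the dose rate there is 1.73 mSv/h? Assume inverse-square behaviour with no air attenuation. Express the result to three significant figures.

15.0 m

Since intensity falls as 1/r², d₂ = d₁·√(I₁/I₂).
I₁/I₂ = 145/1.73 = 83.82, so d₂ = 1.64 × √83.82 = 15.01 m.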